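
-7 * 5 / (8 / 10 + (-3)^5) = 25/173 = 0.14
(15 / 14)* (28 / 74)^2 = 0.15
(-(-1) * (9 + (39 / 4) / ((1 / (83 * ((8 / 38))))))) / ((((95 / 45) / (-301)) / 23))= -212342256/361 = -588205.70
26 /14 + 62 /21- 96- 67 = -3322/21 = -158.19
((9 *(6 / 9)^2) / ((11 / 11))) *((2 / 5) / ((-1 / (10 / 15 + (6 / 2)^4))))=-392/3 = -130.67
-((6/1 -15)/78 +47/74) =-250/481 = -0.52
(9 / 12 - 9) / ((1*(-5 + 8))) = -11/4 = -2.75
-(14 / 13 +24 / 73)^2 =-1779556/900601 = -1.98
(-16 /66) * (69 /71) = -184/781 = -0.24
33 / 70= 0.47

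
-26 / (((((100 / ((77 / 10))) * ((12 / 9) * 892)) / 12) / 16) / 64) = -576576/27875 = -20.68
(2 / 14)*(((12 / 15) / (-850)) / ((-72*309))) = 1/165469500 = 0.00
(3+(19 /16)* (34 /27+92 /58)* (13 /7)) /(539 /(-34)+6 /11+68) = 38026637/216028134 = 0.18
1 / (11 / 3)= 3/11 = 0.27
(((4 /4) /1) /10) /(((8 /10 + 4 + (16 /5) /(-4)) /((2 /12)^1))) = 1/240 = 0.00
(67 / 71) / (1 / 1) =67/71 = 0.94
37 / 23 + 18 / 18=60/23 = 2.61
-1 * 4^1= -4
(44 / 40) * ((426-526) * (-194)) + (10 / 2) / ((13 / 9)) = 277465/13 = 21343.46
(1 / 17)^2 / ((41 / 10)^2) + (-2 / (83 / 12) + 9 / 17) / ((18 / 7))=22654207/241932882 = 0.09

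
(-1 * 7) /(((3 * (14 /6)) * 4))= -1/4 = -0.25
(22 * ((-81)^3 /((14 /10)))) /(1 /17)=-993794670/7 = -141970667.14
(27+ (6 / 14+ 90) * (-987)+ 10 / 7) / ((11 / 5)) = -3122860/77 = -40556.62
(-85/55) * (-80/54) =680/297 = 2.29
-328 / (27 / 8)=-2624/27 = -97.19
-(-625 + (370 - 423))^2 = -459684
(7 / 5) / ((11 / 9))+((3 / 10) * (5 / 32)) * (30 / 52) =107307/91520 = 1.17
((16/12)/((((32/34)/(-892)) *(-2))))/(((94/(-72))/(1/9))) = -7582/141 = -53.77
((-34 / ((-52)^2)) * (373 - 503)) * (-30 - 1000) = -43775/26 = -1683.65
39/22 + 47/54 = 785/297 = 2.64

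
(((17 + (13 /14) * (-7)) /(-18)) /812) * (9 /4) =-3/1856 = 0.00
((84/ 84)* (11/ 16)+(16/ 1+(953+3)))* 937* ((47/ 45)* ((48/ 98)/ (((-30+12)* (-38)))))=685378957/1005480 = 681.64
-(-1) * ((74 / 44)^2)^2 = 1874161/234256 = 8.00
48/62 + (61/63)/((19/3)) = 11467/12369 = 0.93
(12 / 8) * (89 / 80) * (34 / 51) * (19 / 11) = 1.92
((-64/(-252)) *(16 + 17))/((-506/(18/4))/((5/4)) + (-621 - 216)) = -2640/291991 = -0.01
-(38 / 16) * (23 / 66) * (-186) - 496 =-30101/88 = -342.06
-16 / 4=-4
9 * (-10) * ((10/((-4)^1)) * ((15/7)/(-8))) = -3375/56 = -60.27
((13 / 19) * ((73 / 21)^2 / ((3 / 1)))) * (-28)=-277108/3591 = -77.17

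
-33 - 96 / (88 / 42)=-78.82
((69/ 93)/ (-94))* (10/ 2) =-115/2914 = -0.04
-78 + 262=184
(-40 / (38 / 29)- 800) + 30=-15210/19 = -800.53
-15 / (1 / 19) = -285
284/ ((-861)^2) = 284/741321 = 0.00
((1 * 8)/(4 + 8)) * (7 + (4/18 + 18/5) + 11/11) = 1064/135 = 7.88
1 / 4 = 0.25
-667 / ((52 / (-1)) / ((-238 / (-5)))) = 79373/130 = 610.56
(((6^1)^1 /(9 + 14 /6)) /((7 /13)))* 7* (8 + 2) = 1170/17 = 68.82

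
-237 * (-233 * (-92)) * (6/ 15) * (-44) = 447069216/5 = 89413843.20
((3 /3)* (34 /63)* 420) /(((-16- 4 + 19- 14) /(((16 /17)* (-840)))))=35840/3 = 11946.67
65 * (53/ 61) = 3445/61 = 56.48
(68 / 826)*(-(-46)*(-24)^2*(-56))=-7206912/59 = -122151.05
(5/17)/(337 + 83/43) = 215/247758 = 0.00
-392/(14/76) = -2128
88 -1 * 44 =44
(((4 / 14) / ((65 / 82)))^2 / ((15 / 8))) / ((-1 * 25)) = -215168/77634375 = 0.00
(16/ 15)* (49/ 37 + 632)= 124976/185 = 675.55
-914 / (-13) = 914/13 = 70.31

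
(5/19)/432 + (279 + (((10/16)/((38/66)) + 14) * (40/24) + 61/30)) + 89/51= 214830731/697680 = 307.92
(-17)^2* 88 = 25432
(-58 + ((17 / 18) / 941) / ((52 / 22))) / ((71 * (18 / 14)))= -178796219/281407932 = -0.64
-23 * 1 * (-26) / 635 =598/635 = 0.94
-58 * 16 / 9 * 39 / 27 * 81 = -12064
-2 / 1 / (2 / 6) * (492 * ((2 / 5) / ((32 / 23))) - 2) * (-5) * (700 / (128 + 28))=488075/26 = 18772.12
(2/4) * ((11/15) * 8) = 44/15 = 2.93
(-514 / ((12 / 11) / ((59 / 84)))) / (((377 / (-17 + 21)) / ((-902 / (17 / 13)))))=75223643/31059 = 2421.96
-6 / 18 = -1/3 = -0.33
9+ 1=10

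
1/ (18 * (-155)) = -1/2790 = 0.00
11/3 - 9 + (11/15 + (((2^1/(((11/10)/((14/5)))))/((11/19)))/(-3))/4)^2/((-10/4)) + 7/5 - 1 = -81257552/16471125 = -4.93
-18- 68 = -86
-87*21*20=-36540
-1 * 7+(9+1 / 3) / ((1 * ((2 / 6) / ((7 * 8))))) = 1561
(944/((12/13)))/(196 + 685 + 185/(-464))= 1423552/1225797 = 1.16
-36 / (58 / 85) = -1530/29 = -52.76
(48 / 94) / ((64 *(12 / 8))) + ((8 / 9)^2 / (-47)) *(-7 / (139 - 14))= 11917/1903500 = 0.01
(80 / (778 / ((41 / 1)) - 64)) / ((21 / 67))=-109880/19383 = -5.67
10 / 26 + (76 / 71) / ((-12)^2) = 13027/33228 = 0.39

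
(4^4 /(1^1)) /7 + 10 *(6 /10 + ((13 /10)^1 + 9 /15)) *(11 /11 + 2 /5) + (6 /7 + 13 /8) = 4147/56 = 74.05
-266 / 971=-0.27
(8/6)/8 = 1/6 = 0.17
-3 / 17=-0.18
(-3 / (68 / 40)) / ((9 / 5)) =-50/51 = -0.98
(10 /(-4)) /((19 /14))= -35/19 = -1.84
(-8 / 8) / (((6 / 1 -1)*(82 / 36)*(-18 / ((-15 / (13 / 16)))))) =-48/533 = -0.09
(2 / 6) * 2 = 2/3 = 0.67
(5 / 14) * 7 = 5/2 = 2.50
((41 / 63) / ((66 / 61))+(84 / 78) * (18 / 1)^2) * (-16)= -151145608/27027 = -5592.39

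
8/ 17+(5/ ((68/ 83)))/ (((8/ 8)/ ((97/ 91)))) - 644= -637.02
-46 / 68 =-23/34 = -0.68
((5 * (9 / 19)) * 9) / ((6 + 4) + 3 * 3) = 405/361 = 1.12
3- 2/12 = 17/6 = 2.83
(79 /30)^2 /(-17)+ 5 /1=70259/15300 = 4.59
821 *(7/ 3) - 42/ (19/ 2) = 108941/57 = 1911.25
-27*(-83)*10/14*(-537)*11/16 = -66187935/112 = -590963.71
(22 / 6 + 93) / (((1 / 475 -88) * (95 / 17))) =-0.20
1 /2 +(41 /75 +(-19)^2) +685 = 157057/150 = 1047.05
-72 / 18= -4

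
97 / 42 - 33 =-1289/42 = -30.69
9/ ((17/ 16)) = 144/17 = 8.47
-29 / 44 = -0.66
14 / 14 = 1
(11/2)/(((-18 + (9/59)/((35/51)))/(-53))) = 1203895/73422 = 16.40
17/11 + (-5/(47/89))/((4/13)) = -60439/2068 = -29.23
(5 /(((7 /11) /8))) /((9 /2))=880/63 = 13.97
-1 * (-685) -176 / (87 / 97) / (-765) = 45607247/66555 = 685.26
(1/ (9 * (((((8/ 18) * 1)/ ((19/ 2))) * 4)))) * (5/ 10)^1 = 0.30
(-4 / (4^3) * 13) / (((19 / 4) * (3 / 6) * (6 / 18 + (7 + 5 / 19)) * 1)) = -39/866 = -0.05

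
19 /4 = 4.75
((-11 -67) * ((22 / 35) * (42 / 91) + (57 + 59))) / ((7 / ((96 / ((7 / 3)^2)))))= -22848.46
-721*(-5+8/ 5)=12257/5 = 2451.40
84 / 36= 7/3 = 2.33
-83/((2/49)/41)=-166747/2 = -83373.50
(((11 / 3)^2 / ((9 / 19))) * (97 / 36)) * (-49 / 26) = -144.13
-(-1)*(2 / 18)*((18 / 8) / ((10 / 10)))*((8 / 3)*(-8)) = -5.33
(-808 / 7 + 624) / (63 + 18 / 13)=46280/5859 = 7.90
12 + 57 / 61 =789/61 = 12.93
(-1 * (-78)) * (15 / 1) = 1170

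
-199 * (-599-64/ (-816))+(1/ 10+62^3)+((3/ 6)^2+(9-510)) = 364152997/1020 = 357012.74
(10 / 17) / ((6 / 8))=40/51 = 0.78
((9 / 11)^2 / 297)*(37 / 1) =111/1331 = 0.08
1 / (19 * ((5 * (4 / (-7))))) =-7/380 = -0.02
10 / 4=5/2 = 2.50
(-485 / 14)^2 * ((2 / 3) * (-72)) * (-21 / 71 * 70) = 1192690.14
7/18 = 0.39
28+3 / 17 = 479/17 = 28.18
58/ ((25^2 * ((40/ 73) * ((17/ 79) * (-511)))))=-2291/1487500 = 0.00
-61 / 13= -4.69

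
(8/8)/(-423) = -1/423 = 0.00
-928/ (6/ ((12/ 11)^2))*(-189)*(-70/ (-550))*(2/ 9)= 6547968/6655 = 983.92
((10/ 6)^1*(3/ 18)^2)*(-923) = -4615/108 = -42.73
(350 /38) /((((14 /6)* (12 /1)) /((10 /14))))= 125/532 = 0.23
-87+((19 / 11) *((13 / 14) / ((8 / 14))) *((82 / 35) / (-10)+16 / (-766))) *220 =-244.57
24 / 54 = 4/9 = 0.44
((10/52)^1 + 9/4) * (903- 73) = 52705/26 = 2027.12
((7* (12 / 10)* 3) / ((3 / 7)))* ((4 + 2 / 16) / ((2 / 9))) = 43659/40 = 1091.48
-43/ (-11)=43/11 = 3.91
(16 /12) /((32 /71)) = 2.96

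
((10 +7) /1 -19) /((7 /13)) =-26/7 = -3.71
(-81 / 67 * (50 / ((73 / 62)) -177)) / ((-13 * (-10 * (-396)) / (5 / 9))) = -9821/5595304 = 0.00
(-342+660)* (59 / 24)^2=184493/96 = 1921.80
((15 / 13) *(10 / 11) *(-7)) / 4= -525/286 = -1.84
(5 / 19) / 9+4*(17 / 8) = 2917/342 = 8.53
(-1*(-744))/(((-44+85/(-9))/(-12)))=167.05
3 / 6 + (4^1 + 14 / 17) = 181/34 = 5.32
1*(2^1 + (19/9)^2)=523/81 = 6.46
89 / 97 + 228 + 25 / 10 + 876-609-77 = 81755/194 = 421.42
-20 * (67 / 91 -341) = 619280/91 = 6805.27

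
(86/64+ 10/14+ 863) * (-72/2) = -31142.09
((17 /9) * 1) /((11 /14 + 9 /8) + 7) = 952/4491 = 0.21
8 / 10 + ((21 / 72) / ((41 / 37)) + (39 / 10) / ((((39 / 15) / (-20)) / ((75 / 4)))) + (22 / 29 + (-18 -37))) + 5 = -610.68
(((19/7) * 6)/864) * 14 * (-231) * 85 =-124355/24 = -5181.46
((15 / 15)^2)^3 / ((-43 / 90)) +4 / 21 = -1718/903 = -1.90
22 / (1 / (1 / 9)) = 22/9 = 2.44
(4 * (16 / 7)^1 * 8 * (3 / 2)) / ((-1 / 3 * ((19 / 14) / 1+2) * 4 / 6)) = -6912/47 = -147.06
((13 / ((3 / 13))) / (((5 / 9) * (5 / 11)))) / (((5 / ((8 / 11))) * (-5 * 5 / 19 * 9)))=-2.74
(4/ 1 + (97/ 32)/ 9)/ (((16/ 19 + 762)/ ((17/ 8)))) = 403427/33394176 = 0.01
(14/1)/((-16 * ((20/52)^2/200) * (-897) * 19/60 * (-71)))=-1820/31027 = -0.06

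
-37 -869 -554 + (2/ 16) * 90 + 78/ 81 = -156361/108 = -1447.79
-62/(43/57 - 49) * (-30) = -10602/275 = -38.55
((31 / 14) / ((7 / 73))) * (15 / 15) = 2263/98 = 23.09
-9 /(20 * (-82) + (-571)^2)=-9/324401 = 0.00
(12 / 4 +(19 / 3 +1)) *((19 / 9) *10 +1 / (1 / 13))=9517/27 = 352.48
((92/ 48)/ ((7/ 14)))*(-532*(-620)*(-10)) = -37931600/3 = -12643866.67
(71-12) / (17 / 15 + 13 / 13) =885/32 = 27.66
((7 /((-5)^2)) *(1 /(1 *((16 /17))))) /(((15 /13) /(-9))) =-4641/2000 = -2.32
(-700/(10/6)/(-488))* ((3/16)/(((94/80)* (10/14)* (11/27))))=59535/126148 = 0.47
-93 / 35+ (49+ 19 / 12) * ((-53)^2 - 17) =14828731/105 = 141226.01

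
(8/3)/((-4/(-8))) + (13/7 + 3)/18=353/63 = 5.60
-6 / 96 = -1/16 = -0.06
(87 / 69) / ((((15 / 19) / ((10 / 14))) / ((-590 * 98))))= -4551260/69 = -65960.29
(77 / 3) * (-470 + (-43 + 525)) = 308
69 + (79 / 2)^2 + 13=6569/4 = 1642.25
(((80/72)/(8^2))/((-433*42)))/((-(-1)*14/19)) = -95/73325952 = 0.00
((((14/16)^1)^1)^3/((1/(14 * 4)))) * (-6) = -7203/32 = -225.09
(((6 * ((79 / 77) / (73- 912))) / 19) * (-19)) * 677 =320898/64603 = 4.97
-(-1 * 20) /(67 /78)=1560/67 = 23.28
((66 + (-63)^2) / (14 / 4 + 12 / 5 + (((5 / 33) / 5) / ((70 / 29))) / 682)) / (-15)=-423787980/9295007 = -45.59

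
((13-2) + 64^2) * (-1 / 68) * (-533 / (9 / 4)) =729677/51 = 14307.39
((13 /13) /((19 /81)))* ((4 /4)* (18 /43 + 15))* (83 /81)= 55029/817 = 67.35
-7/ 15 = -0.47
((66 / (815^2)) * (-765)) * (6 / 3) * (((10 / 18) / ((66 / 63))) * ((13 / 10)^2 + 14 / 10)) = -330939/1328450 = -0.25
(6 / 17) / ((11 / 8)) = 48/187 = 0.26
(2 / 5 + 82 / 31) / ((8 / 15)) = 177/31 = 5.71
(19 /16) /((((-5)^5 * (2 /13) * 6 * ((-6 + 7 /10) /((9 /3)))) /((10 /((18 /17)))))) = 4199/1908000 = 0.00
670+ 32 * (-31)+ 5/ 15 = -965/3 = -321.67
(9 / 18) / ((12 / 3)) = 1/8 = 0.12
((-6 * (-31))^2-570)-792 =33234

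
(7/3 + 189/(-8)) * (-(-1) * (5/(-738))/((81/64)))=10220/89667 = 0.11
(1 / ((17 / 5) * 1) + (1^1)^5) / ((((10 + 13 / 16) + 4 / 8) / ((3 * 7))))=7392/3077 = 2.40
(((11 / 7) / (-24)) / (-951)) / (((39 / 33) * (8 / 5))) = 605/16615872 = 0.00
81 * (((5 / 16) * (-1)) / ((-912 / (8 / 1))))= 135/608 = 0.22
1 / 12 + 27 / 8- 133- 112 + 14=-5461/24 = -227.54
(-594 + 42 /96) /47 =-9497/752 = -12.63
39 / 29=1.34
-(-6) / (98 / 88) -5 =19/49 = 0.39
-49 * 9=-441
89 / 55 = 1.62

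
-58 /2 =-29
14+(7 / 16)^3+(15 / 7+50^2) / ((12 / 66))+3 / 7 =394994017/28672 = 13776.30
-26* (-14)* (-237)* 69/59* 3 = -17857476/59 = -302669.08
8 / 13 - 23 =-291/13 = -22.38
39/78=1/2 = 0.50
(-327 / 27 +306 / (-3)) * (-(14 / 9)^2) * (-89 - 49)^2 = 425933872/81 = 5258442.86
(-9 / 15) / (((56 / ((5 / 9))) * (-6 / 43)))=43/1008 = 0.04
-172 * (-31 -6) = 6364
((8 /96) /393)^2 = 1/22240656 = 0.00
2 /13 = 0.15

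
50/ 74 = 25/37 = 0.68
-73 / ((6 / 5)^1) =-365/6 = -60.83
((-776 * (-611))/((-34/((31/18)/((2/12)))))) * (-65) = 477692020/51 = 9366510.20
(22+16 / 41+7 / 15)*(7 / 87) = 98399/53505 = 1.84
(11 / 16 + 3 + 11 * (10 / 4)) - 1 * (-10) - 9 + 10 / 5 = 34.19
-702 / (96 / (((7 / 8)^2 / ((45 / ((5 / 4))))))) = -637/4096 = -0.16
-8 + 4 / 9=-68/9 = -7.56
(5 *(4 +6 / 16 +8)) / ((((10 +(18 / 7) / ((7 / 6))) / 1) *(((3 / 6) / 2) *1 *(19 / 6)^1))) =72765/11362 = 6.40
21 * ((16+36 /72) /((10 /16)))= 2772/5 = 554.40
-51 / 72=-17/24 = -0.71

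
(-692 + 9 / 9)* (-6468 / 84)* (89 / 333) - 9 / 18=9470513/666 = 14219.99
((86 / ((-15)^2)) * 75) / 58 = 43/87 = 0.49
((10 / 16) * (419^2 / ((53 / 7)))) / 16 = 6144635/6784 = 905.75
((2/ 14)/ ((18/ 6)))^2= 1/441 = 0.00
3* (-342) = -1026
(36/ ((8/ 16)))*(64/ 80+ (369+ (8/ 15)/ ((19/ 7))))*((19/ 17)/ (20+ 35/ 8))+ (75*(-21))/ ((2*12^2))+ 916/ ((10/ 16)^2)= 125916321/35360 = 3560.98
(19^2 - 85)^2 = 76176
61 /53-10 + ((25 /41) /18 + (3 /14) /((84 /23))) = -8.76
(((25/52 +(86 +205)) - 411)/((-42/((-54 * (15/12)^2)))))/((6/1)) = -466125/11648 = -40.02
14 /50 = 7/25 = 0.28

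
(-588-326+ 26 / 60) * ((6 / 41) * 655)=-3590317/41 = -87568.71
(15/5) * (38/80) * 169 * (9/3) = 28899/40 = 722.48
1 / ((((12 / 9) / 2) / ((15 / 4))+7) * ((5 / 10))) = 90/323 = 0.28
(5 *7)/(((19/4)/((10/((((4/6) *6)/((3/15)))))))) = 70/19 = 3.68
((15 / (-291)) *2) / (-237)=10/22989 = 0.00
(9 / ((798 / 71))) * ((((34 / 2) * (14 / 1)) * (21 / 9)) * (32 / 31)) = 270368/589 = 459.03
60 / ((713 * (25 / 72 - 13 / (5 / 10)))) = -4320/1316911 = 0.00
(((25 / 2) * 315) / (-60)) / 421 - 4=-13997/3368 = -4.16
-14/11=-1.27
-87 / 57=-29/19 = -1.53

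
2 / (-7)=-2/7 = -0.29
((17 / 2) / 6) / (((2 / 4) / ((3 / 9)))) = 17/18 = 0.94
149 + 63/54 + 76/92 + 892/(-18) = 41995/414 = 101.44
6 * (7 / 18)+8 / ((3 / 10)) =29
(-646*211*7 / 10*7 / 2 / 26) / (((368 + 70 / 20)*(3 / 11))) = -126.77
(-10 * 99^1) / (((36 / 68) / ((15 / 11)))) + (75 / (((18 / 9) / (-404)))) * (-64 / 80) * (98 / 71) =1006710/71 = 14179.01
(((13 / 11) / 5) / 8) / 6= 13/2640 = 0.00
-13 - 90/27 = -49/3 = -16.33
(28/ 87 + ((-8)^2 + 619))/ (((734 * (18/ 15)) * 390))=4573/2298888 = 0.00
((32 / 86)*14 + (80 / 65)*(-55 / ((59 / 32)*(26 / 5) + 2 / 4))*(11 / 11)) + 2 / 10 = -2934967/2255565 = -1.30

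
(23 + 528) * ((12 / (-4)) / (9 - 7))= -1653/2 = -826.50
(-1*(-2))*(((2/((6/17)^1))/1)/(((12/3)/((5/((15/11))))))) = 187/18 = 10.39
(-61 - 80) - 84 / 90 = -2129/15 = -141.93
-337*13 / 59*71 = -311051/59 = -5272.05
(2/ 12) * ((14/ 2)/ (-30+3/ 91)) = -637/16362 = -0.04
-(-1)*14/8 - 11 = -37/4 = -9.25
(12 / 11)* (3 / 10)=18/55 = 0.33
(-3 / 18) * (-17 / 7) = 17/42 = 0.40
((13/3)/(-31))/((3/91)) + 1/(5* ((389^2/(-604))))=-895232231/211092795 = -4.24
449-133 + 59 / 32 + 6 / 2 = 10267/32 = 320.84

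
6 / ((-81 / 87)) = -58/9 = -6.44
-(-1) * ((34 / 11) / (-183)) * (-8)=272/2013 = 0.14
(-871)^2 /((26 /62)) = 1809067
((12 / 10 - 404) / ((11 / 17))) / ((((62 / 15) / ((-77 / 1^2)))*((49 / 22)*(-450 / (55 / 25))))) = -2071399/81375 = -25.45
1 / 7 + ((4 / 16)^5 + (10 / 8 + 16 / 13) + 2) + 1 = 524123/93184 = 5.62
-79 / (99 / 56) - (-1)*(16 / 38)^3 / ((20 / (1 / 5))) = -758592728/16976025 = -44.69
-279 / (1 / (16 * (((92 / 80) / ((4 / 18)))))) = -115506/5 = -23101.20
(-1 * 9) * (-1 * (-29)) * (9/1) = -2349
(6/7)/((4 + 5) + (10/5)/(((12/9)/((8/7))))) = 2/25 = 0.08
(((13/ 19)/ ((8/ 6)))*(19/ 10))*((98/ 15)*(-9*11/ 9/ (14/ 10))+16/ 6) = -949/20 = -47.45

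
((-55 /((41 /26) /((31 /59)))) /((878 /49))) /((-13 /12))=1002540/1061941 = 0.94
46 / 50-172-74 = -6127/25 = -245.08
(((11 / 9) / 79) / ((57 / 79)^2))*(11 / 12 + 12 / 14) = 129481/2456244 = 0.05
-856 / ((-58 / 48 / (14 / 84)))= 118.07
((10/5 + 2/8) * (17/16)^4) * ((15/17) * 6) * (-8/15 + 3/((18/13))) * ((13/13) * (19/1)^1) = 123498081/262144 = 471.11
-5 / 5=-1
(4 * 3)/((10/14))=16.80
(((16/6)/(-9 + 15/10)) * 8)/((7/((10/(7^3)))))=-256/21609 = -0.01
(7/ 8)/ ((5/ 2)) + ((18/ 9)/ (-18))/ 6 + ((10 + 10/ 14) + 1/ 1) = 45533/3780 = 12.05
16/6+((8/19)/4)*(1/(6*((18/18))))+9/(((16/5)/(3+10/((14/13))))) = 39621/1064 = 37.24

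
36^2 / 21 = 432/7 = 61.71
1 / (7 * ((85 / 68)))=4/35 = 0.11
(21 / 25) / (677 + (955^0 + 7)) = 21/17125 = 0.00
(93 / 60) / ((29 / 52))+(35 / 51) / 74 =1525997/547230 = 2.79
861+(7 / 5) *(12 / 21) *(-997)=317/5 = 63.40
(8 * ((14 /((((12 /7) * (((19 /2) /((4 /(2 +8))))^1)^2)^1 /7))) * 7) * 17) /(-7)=-13.78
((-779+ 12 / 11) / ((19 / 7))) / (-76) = 3.77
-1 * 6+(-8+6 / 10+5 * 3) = 8/5 = 1.60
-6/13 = -0.46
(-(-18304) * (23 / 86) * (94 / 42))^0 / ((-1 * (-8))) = 1/8 = 0.12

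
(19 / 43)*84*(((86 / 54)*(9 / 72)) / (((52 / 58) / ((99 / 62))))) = 42427/3224 = 13.16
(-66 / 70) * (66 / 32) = -1089/560 = -1.94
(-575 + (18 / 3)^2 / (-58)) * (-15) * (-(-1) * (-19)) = -4757505/29 = -164051.90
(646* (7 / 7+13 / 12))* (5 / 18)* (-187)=-7550125/108 = -69908.56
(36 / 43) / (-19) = -36/817 = -0.04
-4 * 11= -44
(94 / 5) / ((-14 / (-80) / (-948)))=-712896/7 = -101842.29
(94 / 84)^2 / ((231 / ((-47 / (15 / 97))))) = -10070831/6112260 = -1.65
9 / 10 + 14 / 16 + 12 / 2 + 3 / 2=371/40 = 9.28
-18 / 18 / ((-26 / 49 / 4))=98/13 = 7.54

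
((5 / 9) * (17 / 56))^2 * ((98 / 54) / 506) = 7225/70823808 = 0.00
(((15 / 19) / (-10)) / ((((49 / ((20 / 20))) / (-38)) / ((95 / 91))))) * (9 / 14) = 2565/62426 = 0.04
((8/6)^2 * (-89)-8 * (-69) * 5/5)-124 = 2428/9 = 269.78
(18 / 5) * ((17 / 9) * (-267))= -9078/5 = -1815.60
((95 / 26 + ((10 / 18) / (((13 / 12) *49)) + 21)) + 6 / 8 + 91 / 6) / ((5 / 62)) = 503.20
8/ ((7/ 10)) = 80/7 = 11.43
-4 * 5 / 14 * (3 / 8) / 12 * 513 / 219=-855/8176 = -0.10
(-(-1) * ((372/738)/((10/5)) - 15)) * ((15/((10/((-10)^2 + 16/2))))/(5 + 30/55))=-1077516/2501 = -430.83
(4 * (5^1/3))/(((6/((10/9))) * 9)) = 100/729 = 0.14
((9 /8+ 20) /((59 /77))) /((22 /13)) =15379/944 = 16.29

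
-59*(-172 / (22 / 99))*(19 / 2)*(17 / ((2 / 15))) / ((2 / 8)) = 221251770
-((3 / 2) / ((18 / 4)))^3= -0.04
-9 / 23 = -0.39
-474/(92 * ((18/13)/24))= -2054/23 = -89.30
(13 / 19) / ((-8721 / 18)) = -26/18411 = 0.00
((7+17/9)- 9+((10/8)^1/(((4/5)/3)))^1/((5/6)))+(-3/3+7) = 829/72 = 11.51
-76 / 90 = -38/45 = -0.84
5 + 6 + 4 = 15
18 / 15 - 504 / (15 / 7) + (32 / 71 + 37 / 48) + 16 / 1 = -216.78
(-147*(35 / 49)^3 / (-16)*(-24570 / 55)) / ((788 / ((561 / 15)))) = -447525/6304 = -70.99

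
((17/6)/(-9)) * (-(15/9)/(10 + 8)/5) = 17/2916 = 0.01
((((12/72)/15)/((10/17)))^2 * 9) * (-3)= -289/30000 = -0.01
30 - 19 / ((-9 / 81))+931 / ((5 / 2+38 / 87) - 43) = 1239177/6971 = 177.76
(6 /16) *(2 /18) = 1/24 = 0.04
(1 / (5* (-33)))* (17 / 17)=-1/165 = -0.01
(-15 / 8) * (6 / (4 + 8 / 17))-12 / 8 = -1221/304 = -4.02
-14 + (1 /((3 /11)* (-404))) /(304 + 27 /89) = -459545323/32824596 = -14.00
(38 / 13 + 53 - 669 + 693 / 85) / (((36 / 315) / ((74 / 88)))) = -173126219/38896 = -4451.00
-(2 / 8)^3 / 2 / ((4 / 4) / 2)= -1/64 = -0.02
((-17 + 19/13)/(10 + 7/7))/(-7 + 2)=202/715 = 0.28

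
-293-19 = -312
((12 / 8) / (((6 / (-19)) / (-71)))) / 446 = 1349/1784 = 0.76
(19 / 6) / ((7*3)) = 19/126 = 0.15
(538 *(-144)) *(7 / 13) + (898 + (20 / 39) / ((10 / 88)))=-1591714/39 = -40813.18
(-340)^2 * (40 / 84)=1156000/21 = 55047.62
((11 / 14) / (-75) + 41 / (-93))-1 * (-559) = 6060253/10850 = 558.55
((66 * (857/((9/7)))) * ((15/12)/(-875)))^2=88868329/22500 = 3949.70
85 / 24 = 3.54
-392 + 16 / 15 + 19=-5579/15 = -371.93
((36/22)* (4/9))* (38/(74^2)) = 76/15059 = 0.01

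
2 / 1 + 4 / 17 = 38/17 = 2.24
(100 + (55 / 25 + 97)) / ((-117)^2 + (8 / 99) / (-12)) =295812/20328155 = 0.01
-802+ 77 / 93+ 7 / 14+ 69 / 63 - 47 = -1102243/1302 = -846.58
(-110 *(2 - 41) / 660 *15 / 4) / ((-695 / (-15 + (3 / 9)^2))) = 871/1668 = 0.52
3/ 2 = 1.50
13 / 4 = 3.25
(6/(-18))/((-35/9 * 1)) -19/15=-1.18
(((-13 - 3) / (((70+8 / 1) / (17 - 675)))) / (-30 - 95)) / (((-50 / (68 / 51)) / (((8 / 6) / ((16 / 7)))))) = 18424/1096875 = 0.02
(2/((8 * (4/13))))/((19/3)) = 39/304 = 0.13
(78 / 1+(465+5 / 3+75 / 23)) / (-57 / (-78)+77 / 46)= 491491/2157 = 227.86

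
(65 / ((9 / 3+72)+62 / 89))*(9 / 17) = 52065/114529 = 0.45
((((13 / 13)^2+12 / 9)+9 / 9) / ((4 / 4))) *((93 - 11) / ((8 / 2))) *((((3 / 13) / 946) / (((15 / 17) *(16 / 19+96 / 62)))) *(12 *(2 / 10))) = 410533/21644480 = 0.02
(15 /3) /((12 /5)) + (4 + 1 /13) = 961/156 = 6.16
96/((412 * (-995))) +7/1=717371/102485 = 7.00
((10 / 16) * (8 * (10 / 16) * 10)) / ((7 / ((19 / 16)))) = 2375/448 = 5.30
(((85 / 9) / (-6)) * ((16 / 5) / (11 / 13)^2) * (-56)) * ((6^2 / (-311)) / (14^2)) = -183872/790251 = -0.23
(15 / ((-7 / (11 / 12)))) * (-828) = 1626.43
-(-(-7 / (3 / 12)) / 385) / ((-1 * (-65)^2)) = 4/232375 = 0.00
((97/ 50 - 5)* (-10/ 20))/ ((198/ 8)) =17/275 = 0.06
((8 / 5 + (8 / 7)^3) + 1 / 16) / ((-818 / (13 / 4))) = -1125527/89783680 = -0.01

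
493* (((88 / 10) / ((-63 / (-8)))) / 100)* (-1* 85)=-737528/1575 = -468.27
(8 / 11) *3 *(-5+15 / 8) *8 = -600/11 = -54.55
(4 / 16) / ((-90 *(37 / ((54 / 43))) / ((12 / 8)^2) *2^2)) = -27/509120 = 0.00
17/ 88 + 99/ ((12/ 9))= 6551/88 = 74.44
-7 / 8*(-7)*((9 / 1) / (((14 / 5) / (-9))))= -2835/16 = -177.19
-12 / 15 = -0.80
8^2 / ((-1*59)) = -1.08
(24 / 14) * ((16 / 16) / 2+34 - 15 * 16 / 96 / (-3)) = 424/7 = 60.57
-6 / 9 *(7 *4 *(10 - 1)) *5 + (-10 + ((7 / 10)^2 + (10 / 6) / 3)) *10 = -83659/90 = -929.54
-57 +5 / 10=-113/2 = -56.50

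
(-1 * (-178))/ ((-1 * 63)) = -178/63 = -2.83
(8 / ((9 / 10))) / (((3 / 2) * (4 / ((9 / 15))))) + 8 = 80/9 = 8.89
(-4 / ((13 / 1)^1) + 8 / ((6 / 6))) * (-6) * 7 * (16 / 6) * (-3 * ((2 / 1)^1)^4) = 537600/13 = 41353.85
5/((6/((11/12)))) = 55/72 = 0.76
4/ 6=2/3 = 0.67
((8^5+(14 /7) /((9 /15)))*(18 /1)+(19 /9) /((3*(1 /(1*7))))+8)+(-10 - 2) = 15926893/27 = 589884.93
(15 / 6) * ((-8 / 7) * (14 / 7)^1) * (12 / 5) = -96/7 = -13.71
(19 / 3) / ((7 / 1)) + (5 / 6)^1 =73/42 = 1.74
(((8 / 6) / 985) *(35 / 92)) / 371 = 1/720429 = 0.00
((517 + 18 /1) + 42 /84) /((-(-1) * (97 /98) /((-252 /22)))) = -6612354/1067 = -6197.15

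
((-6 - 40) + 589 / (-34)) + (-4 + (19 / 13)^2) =-374567/5746 = -65.19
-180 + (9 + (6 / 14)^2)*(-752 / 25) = -22356/49 = -456.24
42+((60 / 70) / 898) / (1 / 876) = 134634/3143 = 42.84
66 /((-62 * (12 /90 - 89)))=495/41323 = 0.01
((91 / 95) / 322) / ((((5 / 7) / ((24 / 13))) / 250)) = 840/437 = 1.92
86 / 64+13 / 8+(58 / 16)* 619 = 71899/32 = 2246.84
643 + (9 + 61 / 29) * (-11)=15105/29 = 520.86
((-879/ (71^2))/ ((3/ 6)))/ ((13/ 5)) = -8790/65533 = -0.13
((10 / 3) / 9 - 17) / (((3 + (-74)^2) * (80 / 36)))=-449/328740 = 0.00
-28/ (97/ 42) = -1176/97 = -12.12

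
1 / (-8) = -1/8 = -0.12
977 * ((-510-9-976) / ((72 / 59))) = -86176285/72 = -1196892.85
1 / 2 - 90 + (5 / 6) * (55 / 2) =-799/12 = -66.58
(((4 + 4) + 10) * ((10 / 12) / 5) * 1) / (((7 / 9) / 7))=27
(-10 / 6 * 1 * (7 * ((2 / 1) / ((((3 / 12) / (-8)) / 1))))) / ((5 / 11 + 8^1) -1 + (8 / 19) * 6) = 33440/447 = 74.81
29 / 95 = 0.31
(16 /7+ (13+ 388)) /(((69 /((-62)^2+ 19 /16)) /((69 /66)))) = 751859/32 = 23495.59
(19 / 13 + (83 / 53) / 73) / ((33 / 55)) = 372950/150891 = 2.47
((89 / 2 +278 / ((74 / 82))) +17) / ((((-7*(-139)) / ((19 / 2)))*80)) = 519593/11520320 = 0.05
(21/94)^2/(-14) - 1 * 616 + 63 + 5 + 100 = -7917119/17672 = -448.00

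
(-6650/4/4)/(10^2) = -133/32 = -4.16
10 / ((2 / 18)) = 90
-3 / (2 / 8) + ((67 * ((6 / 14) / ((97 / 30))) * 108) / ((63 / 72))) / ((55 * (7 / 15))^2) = -291277164/28180537 = -10.34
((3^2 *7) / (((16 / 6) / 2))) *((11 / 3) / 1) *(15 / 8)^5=526246875/131072 = 4014.95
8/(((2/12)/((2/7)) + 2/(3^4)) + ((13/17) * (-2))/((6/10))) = -44064/10691 = -4.12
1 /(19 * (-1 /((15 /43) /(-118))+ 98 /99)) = 495/3190708 = 0.00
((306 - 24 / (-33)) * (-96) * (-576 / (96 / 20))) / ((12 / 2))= 6478080/11 = 588916.36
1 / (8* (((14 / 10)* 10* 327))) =1/36624 = 0.00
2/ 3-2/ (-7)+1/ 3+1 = 16/7 = 2.29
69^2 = 4761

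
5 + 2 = 7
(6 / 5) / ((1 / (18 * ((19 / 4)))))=513/5 = 102.60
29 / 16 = 1.81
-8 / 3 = -2.67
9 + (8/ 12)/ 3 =83/9 = 9.22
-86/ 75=-1.15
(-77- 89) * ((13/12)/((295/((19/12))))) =-20501/21240 = -0.97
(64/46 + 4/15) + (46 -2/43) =706316/14835 = 47.61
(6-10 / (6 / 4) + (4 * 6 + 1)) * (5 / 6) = 365/18 = 20.28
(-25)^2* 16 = 10000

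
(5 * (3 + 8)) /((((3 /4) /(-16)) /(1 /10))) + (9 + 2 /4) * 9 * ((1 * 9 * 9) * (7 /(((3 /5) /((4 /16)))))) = 481969/24 = 20082.04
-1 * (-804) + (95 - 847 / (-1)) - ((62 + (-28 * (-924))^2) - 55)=-669358645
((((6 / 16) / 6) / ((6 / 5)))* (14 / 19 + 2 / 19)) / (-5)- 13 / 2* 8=-5929/114 = -52.01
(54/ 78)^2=81/169 = 0.48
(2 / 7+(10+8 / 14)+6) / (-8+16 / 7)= -59/20 = -2.95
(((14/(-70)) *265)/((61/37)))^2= 3845521/3721 = 1033.46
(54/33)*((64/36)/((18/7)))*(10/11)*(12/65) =896/4719 = 0.19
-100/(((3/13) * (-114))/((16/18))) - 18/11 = 29498/16929 = 1.74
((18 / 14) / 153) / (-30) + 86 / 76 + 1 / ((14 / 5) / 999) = 24277511/67830 = 357.92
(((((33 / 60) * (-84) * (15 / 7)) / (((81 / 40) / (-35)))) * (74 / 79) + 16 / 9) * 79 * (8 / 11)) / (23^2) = 174.27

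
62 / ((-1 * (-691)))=0.09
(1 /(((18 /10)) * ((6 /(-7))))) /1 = -35/54 = -0.65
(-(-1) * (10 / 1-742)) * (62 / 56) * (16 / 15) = -30256/35 = -864.46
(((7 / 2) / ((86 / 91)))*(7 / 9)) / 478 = 4459/739944 = 0.01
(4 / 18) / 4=1/18 = 0.06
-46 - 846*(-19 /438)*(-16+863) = 2265755/73 = 31037.74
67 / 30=2.23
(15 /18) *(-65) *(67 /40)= -4355/48 = -90.73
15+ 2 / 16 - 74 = -471/8 = -58.88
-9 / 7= -1.29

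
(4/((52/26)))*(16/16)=2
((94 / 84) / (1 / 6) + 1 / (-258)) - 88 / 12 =-375/602 = -0.62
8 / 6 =4/3 = 1.33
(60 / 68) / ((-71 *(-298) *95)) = 3/6834034 = 0.00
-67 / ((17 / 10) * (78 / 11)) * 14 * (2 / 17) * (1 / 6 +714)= -221063150/33813 = -6537.82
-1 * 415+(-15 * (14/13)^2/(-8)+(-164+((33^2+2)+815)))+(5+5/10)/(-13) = 224559/169 = 1328.75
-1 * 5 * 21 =-105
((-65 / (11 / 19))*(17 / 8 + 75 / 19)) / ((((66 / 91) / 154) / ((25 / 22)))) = -955420375/5808 = -164500.75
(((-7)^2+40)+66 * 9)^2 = 466489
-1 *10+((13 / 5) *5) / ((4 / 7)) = 51/4 = 12.75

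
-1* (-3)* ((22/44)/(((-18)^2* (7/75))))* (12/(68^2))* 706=8825/97104 = 0.09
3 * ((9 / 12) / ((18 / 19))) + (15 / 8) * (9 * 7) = 241/2 = 120.50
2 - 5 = -3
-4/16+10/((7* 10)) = -3/28 = -0.11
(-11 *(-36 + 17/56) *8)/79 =21989/553 = 39.76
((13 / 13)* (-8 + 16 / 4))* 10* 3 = -120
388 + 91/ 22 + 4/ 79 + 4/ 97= 66124189/168586 = 392.23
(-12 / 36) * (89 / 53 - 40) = 677/53 = 12.77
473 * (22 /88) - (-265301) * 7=7428901/4 = 1857225.25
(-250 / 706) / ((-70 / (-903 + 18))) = -22125/4942 = -4.48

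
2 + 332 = 334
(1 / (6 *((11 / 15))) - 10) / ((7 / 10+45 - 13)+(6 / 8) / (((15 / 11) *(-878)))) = -1887700/6316211 = -0.30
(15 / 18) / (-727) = -5/4362 = 0.00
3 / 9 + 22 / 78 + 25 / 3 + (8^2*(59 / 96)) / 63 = 23521/2457 = 9.57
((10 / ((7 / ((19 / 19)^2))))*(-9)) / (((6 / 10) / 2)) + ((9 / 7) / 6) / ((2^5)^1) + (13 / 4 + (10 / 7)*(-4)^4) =146099/448 = 326.11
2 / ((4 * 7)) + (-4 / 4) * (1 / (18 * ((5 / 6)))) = 1/210 = 0.00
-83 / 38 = -2.18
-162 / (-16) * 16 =162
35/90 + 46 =835/18 = 46.39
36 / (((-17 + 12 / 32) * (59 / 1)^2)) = -288/462973 = 0.00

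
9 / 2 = 4.50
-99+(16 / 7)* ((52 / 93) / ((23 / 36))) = -484125/4991 = -97.00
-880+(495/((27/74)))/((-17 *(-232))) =-5204045/5916 = -879.66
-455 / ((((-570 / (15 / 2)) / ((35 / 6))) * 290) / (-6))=-3185/4408 = -0.72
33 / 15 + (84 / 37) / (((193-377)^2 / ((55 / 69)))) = 79233429/36014320 = 2.20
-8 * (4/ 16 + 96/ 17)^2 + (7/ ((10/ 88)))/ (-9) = -7414069/26010 = -285.05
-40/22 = -20/11 = -1.82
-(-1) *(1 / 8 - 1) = -7/8 = -0.88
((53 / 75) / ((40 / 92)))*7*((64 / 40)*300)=136528/25 = 5461.12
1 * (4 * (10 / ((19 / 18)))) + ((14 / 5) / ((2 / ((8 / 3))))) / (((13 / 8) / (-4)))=106352/3705 = 28.70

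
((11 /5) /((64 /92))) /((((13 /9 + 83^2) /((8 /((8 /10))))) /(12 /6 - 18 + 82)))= 75141/248056 = 0.30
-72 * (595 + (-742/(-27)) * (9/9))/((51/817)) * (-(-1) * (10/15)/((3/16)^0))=-219701104/459 = -478651.64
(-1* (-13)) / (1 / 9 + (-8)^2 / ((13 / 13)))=117/577 = 0.20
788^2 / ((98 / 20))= 6209440/49 = 126723.27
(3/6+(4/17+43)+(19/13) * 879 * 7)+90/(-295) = 235648015/26078 = 9036.28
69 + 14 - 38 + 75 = 120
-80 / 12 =-20/3 = -6.67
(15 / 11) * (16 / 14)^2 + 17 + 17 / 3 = 39532/1617 = 24.45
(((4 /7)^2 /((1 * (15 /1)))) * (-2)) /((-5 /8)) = 256/3675 = 0.07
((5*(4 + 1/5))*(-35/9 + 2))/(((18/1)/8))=-476/27 = -17.63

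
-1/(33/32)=-32/33 = -0.97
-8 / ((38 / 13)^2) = -0.94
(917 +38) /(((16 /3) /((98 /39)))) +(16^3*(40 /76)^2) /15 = 59198665/112632 = 525.59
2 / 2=1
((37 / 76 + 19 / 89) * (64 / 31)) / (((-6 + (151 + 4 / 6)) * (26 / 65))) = 568440/22907977 = 0.02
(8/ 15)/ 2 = 4/15 = 0.27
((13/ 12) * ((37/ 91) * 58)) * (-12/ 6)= -1073/21 = -51.10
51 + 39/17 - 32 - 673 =-11079/17 = -651.71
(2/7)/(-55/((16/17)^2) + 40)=-0.01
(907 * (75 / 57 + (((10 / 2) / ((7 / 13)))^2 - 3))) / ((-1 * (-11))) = 71387249/10241 = 6970.73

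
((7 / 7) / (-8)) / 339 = -1/2712 = 0.00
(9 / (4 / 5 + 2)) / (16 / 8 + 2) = 45/56 = 0.80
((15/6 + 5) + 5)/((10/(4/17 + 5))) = 445/68 = 6.54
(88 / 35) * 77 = 968/5 = 193.60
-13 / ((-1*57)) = 13/57 = 0.23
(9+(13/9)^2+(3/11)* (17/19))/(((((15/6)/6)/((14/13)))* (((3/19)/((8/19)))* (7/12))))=49104128/366795 = 133.87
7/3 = 2.33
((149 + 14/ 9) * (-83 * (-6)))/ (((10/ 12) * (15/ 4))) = 359888/15 = 23992.53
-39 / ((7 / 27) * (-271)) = 1053/1897 = 0.56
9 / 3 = 3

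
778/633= 1.23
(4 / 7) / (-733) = -4/5131 = 0.00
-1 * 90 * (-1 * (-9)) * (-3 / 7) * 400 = 972000/7 = 138857.14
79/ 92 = 0.86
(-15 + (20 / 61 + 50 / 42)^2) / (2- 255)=20831390/415163133 = 0.05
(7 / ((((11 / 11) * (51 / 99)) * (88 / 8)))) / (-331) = -21/5627 = 0.00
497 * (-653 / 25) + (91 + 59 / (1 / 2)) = -319316/25 = -12772.64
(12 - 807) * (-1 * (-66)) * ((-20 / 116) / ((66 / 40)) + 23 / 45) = -618722/29 = -21335.24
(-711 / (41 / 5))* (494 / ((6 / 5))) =-1463475/41 = -35694.51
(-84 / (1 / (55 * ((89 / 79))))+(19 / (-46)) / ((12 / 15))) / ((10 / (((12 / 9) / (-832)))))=15132925/18140928 = 0.83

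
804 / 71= 11.32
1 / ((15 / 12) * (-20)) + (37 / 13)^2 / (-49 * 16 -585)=-194/4225 = -0.05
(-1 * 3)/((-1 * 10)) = 3/10 = 0.30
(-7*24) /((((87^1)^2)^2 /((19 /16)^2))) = -2527/611090784 = 0.00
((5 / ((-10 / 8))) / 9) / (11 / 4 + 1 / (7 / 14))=-16/171 = -0.09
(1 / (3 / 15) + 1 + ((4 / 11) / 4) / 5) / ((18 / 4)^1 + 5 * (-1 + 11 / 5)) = 0.57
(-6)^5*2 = -15552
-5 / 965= -1/193 = -0.01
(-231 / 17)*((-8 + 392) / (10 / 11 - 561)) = 975744/104737 = 9.32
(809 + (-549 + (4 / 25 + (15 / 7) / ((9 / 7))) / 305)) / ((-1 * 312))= -5947637/7137000 = -0.83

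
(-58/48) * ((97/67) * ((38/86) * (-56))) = 374129/8643 = 43.29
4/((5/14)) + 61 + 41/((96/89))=52901/480 = 110.21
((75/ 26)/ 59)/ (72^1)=25/36816 = 0.00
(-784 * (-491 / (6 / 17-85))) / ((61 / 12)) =-78528576/87779 = -894.62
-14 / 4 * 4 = -14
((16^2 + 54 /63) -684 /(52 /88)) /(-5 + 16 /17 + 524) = -1393354/804349 = -1.73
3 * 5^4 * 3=5625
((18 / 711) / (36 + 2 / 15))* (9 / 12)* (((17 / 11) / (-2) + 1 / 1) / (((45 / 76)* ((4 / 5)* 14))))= 475/26375888 = 0.00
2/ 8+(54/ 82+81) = 13433/164 = 81.91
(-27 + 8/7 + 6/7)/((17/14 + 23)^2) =-4900/114921 = -0.04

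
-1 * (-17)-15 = 2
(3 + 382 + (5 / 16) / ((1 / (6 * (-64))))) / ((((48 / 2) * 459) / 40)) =1325/1377 = 0.96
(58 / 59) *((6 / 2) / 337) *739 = 128586/19883 = 6.47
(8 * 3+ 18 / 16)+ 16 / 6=667/24 = 27.79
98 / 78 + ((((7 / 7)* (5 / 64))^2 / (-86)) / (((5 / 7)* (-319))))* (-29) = 189864619/151117824 = 1.26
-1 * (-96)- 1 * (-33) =129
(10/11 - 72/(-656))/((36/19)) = 17461/32472 = 0.54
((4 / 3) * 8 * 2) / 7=64/21 = 3.05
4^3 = 64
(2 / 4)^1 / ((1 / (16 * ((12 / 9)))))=32/3 = 10.67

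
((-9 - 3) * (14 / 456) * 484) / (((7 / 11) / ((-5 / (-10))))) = -2662/19 = -140.11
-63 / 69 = -21/23 = -0.91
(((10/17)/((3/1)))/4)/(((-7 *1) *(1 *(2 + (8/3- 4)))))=-0.01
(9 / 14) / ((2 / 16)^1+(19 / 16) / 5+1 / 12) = 1080/749 = 1.44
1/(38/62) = 31/19 = 1.63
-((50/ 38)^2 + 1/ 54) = -34111/19494 = -1.75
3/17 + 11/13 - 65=-14139/221 = -63.98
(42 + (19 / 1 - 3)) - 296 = -238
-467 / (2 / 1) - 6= -479/2 = -239.50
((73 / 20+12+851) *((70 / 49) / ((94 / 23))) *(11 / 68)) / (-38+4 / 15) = -65778735/50650208 = -1.30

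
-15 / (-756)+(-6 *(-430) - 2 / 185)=2580.01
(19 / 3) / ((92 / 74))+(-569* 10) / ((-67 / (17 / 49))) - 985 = -430601501/453054 = -950.44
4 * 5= 20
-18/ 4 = -9/2 = -4.50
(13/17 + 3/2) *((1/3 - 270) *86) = -2678599/51 = -52521.55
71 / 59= 1.20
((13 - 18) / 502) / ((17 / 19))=-95/8534 = -0.01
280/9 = 31.11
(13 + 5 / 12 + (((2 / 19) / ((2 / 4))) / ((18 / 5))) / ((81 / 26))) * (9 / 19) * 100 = 18609425/29241 = 636.42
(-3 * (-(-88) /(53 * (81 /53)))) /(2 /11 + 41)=-0.08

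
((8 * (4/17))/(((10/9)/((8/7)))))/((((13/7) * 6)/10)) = 384/221 = 1.74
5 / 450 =1/90 = 0.01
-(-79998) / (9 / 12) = 106664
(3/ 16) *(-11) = -33/16 = -2.06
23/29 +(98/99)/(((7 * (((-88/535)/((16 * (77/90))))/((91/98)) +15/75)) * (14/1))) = 3164072/3735171 = 0.85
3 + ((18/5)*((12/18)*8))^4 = 84936531/625 = 135898.45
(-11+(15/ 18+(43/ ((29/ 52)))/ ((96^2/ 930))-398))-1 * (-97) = -1126169/3712 = -303.39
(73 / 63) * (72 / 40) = 73/35 = 2.09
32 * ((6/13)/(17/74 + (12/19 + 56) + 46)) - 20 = -19.86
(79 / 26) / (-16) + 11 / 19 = 3075/7904 = 0.39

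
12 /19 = 0.63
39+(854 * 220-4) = 187915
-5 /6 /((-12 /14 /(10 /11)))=175/198 = 0.88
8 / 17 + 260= 4428/17 = 260.47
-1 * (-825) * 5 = 4125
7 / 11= 0.64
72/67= 1.07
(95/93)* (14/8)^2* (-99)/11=-13965/496 = -28.16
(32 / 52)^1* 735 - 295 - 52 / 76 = 38686/247 = 156.62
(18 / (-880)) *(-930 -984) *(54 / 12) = 7047/40 = 176.18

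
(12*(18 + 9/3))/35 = 36/5 = 7.20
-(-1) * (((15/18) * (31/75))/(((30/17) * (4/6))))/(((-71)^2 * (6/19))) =10013/54442800 = 0.00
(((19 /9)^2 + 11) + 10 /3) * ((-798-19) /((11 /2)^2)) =-4973896/9801 = -507.49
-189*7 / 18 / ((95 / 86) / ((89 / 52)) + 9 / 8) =-2250276/54203 = -41.52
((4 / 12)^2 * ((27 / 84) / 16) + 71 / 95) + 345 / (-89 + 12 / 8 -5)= -4692869/1574720 = -2.98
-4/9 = -0.44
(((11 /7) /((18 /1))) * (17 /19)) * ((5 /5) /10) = 187/23940 = 0.01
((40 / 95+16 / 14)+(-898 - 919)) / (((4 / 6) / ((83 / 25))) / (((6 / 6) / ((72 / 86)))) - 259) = 7.01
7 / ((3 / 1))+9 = 34/3 = 11.33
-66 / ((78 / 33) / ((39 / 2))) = -1089/2 = -544.50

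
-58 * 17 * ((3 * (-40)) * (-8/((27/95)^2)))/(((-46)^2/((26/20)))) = -925459600/128547 = -7199.39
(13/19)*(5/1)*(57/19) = 195/19 = 10.26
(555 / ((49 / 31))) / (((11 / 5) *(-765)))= -5735/27489 = -0.21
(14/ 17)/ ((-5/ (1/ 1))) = -14/85 = -0.16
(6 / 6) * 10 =10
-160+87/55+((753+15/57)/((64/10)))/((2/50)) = 11637187/4180 = 2784.02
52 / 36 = 13/9 = 1.44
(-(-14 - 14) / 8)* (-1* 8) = -28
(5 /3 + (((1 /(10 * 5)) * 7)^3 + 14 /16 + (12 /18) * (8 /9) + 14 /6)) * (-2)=-9231193/843750 = -10.94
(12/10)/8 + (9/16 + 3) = 3.71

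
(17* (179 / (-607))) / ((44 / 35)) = -3.99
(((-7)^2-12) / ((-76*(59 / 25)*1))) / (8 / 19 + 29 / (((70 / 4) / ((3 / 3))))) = -32375/326152 = -0.10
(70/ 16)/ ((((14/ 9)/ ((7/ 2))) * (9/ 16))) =35/2 = 17.50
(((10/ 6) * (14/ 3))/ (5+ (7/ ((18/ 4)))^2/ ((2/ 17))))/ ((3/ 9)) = 1890/2071 = 0.91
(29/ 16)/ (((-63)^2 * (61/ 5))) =145/3873744 = 0.00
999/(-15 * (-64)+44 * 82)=999/4568 = 0.22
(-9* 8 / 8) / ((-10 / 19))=171/10 = 17.10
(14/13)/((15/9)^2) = 126/325 = 0.39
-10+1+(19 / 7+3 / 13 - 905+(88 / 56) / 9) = -106573/117 = -910.88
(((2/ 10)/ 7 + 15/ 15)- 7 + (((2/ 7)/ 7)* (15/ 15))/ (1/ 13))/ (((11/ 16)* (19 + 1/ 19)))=-202616/487795 = -0.42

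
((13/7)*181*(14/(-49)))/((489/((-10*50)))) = 2353000/23961 = 98.20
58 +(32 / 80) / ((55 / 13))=15976/275 = 58.09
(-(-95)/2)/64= 95/128 = 0.74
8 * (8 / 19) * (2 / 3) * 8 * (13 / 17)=13312/969 = 13.74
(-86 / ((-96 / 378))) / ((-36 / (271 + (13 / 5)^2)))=-65317/25 = -2612.68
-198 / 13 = -15.23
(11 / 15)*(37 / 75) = 407/1125 = 0.36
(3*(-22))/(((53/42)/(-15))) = 41580/53 = 784.53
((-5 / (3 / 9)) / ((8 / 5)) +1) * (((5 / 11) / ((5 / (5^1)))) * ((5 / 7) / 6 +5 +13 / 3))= -132995/3696 = -35.98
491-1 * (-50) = 541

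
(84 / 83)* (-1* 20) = -1680/83 = -20.24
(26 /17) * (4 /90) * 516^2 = 18098.45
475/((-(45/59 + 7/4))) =-112100/593 = -189.04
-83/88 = -0.94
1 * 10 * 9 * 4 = 360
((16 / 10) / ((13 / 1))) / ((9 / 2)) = 0.03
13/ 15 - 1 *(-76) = 1153/15 = 76.87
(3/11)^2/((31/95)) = 855/3751 = 0.23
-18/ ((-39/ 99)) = 594/13 = 45.69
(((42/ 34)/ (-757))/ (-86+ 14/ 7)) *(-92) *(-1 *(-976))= -22448/12869 = -1.74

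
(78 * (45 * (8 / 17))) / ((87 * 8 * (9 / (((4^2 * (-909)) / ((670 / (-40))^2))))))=-30251520/2213077 = -13.67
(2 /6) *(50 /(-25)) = -2/3 = -0.67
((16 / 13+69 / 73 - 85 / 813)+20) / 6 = 8514460/2314611 = 3.68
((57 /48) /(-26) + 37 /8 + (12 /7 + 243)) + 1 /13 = 55859/224 = 249.37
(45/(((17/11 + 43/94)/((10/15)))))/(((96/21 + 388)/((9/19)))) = 162855/9010921 = 0.02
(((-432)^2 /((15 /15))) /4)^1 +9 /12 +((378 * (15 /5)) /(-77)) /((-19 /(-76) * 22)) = 46654.07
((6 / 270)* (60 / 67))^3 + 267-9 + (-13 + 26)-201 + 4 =600924538/8120601 = 74.00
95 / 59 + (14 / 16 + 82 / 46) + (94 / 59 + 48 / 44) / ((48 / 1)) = 387239/89562 = 4.32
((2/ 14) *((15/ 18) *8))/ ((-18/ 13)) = -130/189 = -0.69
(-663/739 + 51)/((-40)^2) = 18513/591200 = 0.03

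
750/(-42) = -125/7 = -17.86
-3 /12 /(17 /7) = -0.10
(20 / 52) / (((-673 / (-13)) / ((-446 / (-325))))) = 446/43745 = 0.01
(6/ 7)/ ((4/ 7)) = 3/2 = 1.50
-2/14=-1/7 = -0.14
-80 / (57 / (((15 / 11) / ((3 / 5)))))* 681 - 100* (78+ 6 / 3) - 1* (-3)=-2125373/209 = -10169.25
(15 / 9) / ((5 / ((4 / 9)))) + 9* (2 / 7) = 514/189 = 2.72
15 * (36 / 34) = 270/17 = 15.88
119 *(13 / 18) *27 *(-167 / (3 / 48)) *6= -37202256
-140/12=-35/3 = -11.67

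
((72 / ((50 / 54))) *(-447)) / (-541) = 868968/13525 = 64.25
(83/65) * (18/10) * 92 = 211.46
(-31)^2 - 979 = -18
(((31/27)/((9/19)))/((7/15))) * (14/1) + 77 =12127/81 = 149.72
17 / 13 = 1.31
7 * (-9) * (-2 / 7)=18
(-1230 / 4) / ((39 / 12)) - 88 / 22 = -1282/13 = -98.62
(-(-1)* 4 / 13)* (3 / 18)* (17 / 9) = 34/351 = 0.10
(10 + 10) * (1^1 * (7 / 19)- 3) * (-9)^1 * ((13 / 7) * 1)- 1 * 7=116069/133 = 872.70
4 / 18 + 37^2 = 12323/9 = 1369.22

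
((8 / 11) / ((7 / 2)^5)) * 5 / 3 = 1280/554631 = 0.00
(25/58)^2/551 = 625/1853564 = 0.00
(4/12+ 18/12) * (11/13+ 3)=7.05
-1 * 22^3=-10648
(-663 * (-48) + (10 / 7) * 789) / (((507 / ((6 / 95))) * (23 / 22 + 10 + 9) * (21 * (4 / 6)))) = 1691492/115644165 = 0.01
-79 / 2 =-39.50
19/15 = 1.27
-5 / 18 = -0.28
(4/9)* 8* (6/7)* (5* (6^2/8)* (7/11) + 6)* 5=23840/77 = 309.61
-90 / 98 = -45/49 = -0.92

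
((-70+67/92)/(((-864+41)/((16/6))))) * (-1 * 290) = -3696340/56787 = -65.09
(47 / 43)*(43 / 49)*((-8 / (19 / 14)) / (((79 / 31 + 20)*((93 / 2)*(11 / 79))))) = -118816/3067911 = -0.04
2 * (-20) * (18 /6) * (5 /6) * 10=-1000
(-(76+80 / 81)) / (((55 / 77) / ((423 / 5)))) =-2051644/225 = -9118.42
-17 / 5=-3.40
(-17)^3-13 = -4926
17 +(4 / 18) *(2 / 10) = 767/45 = 17.04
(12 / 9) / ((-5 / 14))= -56/15 = -3.73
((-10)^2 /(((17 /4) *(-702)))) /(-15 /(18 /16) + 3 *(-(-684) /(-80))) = 4000/4652271 = 0.00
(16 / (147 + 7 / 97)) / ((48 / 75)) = 2425/14266 = 0.17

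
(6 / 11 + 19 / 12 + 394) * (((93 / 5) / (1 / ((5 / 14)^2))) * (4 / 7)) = 537.03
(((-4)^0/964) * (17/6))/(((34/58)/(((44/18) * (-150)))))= -7975/4338 = -1.84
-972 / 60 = -16.20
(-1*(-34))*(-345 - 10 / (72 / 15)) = -70805/6 = -11800.83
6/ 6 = 1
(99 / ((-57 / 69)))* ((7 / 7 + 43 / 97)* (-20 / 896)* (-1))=-56925/14744 = -3.86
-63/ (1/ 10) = -630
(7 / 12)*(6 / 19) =7/38 = 0.18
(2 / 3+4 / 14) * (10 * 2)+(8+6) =694/21 = 33.05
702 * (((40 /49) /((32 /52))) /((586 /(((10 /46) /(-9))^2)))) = 21125/22784559 = 0.00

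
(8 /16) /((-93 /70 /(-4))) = 1.51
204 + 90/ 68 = 6981/34 = 205.32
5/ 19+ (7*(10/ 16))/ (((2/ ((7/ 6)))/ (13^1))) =33.44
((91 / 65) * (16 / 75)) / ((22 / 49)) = 2744/4125 = 0.67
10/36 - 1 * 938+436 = -9031/18 = -501.72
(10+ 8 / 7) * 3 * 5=1170/7 = 167.14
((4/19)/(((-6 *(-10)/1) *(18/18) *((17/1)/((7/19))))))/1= 7/92055 = 0.00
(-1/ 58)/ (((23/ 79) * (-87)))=79/116058 = 0.00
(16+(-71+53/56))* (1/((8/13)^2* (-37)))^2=-86454147/314015744 = -0.28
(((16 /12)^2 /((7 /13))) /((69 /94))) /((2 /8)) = 78208/4347 = 17.99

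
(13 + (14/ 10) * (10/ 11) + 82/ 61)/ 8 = 10479/5368 = 1.95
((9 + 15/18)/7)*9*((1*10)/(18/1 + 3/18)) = 5310/763 = 6.96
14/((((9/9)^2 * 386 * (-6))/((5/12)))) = -35/13896 = 0.00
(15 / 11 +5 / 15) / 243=56/8019 = 0.01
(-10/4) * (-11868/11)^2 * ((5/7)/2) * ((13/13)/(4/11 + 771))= -176061780/130669 = -1347.39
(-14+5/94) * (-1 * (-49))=-683.39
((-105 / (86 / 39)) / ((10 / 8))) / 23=-1638/989 = -1.66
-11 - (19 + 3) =-33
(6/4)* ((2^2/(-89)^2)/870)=1/1148545 = 0.00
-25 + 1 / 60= -1499/60 = -24.98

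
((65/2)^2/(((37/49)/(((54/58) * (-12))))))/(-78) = 429975/2146 = 200.36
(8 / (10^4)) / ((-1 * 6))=-1/7500 = 0.00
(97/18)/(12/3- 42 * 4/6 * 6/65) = 6305/1656 = 3.81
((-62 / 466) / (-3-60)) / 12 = 31/176148 = 0.00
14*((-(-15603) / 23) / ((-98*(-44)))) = 2229/1012 = 2.20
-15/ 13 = -1.15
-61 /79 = -0.77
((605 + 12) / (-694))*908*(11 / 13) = -3081298/4511 = -683.06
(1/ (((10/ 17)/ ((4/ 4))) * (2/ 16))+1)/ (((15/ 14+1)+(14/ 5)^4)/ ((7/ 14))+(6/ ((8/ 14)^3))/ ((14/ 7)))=4088000/40082611 = 0.10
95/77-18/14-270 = -20794/77 = -270.05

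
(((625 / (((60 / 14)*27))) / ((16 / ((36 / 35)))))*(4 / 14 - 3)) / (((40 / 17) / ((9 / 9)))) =-0.40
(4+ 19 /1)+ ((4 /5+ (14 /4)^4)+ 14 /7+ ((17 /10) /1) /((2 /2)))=2841/16 = 177.56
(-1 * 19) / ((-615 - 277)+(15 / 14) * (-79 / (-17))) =4522/211111 = 0.02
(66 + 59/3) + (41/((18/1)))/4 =86.24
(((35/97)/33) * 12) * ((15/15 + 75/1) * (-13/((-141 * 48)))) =8645/451341 = 0.02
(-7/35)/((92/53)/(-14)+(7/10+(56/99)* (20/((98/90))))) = -8162/447507 = -0.02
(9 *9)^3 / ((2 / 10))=2657205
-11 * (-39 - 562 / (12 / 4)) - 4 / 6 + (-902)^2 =816093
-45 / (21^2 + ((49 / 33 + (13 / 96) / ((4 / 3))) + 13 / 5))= -0.10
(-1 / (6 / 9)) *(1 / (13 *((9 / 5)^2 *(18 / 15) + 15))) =-125/20462 = -0.01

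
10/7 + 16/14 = 2.57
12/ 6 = 2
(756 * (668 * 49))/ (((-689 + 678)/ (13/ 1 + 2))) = -371180880/11 = -33743716.36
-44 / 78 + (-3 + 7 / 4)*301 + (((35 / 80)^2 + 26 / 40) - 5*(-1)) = -370.97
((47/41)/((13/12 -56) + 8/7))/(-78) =658/2407561 = 0.00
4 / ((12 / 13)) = 13/3 = 4.33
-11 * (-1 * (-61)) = -671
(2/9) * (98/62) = 98/279 = 0.35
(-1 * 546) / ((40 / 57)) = -15561/20 = -778.05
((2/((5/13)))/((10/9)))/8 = 117/200 = 0.58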